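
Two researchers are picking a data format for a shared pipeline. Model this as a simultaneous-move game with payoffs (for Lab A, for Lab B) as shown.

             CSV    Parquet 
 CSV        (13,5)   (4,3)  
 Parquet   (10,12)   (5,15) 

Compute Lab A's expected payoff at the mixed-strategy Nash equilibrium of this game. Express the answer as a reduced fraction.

Lab B mixes with probability q on CSV, chosen so Lab A is indifferent: 13q + 4(1−q) = 10q + 5(1−q) gives q = 1/4.
Lab A's expected payoff (from either row, since indifferent) is 13·1/4 + 4·3/4 = 25/4.

25/4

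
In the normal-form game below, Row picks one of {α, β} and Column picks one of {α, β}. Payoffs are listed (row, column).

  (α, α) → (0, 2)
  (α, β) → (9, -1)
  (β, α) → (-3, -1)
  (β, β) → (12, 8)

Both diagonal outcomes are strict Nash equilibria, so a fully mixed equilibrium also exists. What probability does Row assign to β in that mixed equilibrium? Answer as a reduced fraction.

1/4

Row's mix p on α must make Column indifferent between α and β.
Column's payoff from α: 2p + (-1)(1−p). From β: (-1)p + 8(1−p).
Set equal: 3p = 9(1−p) → p = 9/12 = 3/4.
Probability on β is 1 − 3/4 = 1/4.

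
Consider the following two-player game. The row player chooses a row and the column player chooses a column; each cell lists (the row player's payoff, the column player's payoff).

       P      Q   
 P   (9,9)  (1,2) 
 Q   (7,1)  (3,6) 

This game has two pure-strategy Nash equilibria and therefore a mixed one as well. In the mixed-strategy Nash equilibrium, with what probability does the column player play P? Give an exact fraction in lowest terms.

1/2

The column player's mix q on P must make the row player indifferent between P and Q.
The row player's payoff from P: 9q + 1(1−q). From Q: 7q + 3(1−q).
Set equal: 2q = 2(1−q) → q = 2/4 = 1/2.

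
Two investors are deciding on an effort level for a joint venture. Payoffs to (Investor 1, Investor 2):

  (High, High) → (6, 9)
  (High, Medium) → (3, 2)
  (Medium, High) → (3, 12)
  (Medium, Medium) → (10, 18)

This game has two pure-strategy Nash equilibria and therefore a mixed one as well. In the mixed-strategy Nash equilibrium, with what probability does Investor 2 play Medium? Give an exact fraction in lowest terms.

Investor 2's mix q on High must make Investor 1 indifferent between High and Medium.
Investor 1's payoff from High: 6q + 3(1−q). From Medium: 3q + 10(1−q).
Set equal: 3q = 7(1−q) → q = 7/10.
Probability on Medium is 1 − 7/10 = 3/10.

3/10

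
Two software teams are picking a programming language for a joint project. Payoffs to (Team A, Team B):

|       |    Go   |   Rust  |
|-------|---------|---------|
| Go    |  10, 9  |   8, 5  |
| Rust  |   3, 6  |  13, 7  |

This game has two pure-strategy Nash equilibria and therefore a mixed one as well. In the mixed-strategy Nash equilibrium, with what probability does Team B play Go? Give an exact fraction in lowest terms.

Team B's mix q on Go must make Team A indifferent between Go and Rust.
Team A's payoff from Go: 10q + 8(1−q). From Rust: 3q + 13(1−q).
Set equal: 7q = 5(1−q) → q = 5/12.

5/12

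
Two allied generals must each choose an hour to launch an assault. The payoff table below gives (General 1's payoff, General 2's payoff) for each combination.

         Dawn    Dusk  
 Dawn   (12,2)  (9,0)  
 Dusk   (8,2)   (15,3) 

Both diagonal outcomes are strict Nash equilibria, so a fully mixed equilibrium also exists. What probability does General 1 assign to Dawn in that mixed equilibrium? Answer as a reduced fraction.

1/3

General 1's mix p on Dawn must make General 2 indifferent between Dawn and Dusk.
General 2's payoff from Dawn: 2p + 2(1−p). From Dusk: 0p + 3(1−p).
Set equal: 2p = 1(1−p) → p = 1/3.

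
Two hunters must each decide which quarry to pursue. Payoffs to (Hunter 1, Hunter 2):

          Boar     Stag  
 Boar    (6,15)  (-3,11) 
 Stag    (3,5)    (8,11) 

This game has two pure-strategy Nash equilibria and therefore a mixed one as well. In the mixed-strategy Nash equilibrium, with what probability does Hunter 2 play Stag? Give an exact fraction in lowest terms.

Hunter 2's mix q on Boar must make Hunter 1 indifferent between Boar and Stag.
Hunter 1's payoff from Boar: 6q + (-3)(1−q). From Stag: 3q + 8(1−q).
Set equal: 3q = 11(1−q) → q = 11/14.
Probability on Stag is 1 − 11/14 = 3/14.

3/14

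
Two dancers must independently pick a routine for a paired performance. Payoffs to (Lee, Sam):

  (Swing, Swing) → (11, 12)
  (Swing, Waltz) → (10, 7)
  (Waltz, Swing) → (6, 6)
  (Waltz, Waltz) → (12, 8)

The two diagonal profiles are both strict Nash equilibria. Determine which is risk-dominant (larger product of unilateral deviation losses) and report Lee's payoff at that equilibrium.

At both Swing: Lee loses 11 − 6 = 5 by deviating; Sam loses 12 − 7 = 5. Product = 5·5 = 25.
At both Waltz: Lee loses 12 − 10 = 2 by deviating; Sam loses 8 − 6 = 2. Product = 2·2 = 4.
25 > 4, so both Swing is risk-dominant. Lee's payoff there is 11.

11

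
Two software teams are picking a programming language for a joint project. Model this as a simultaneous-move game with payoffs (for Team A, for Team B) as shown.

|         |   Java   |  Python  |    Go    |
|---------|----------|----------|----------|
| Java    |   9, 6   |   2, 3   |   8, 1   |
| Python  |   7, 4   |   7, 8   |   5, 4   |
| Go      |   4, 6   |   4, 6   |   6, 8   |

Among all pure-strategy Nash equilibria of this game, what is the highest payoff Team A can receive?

9

Both Java is a pure NE (Team A: 9 ≥ 7; Team B: 6 ≥ 3). Team A gets 9.
Both Python is a pure NE (Team A: 7 ≥ 4; Team B: 8 ≥ 4). Team A gets 7.
Every other cell has a profitable deviation for at least one player. Highest of {9, 7} is 9.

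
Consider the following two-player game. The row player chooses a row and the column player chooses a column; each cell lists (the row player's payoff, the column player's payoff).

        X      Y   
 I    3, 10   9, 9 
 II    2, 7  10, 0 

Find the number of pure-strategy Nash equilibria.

1

(I, X): the row player gets 3 (best alternative 2); the column player gets 10 (best alternative 9). Neither deviates — NE.
(II, Y) is not a NE: the column player would switch to X (7 > 0).
No other cell survives both best-response checks, so there is 1 pure NE.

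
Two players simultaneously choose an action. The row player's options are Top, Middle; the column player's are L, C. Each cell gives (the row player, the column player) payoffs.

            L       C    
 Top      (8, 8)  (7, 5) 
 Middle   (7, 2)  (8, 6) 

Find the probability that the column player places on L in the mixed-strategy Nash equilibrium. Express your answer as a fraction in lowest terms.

The column player's mix q on L must make the row player indifferent between Top and Middle.
The row player's payoff from Top: 8q + 7(1−q). From Middle: 7q + 8(1−q).
Set equal: 1q = 1(1−q) → q = 1/2.

1/2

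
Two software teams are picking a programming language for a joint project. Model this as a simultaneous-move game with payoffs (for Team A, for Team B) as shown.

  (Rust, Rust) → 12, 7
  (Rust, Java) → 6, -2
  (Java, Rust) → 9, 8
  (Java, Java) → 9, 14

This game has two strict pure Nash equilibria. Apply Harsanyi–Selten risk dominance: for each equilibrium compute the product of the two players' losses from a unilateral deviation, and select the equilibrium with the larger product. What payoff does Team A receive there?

12

At both Rust: Team A loses 12 − 9 = 3 by deviating; Team B loses 7 − (-2) = 9. Product = 3·9 = 27.
At both Java: Team A loses 9 − 6 = 3 by deviating; Team B loses 14 − 8 = 6. Product = 3·6 = 18.
27 > 18, so both Rust is risk-dominant. Team A's payoff there is 12.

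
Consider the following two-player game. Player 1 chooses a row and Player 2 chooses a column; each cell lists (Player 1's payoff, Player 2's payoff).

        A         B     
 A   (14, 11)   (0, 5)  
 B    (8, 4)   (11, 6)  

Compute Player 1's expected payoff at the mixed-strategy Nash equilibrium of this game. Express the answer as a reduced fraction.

Player 2 mixes with probability q on A, chosen so Player 1 is indifferent: 14q + 0(1−q) = 8q + 11(1−q) gives q = 11/17.
Player 1's expected payoff (from either row, since indifferent) is 14·11/17 + 0·6/17 = 154/17.

154/17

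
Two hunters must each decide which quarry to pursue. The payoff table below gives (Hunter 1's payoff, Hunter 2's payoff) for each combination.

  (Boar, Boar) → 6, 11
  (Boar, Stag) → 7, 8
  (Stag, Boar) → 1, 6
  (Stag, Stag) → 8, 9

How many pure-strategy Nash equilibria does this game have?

2

Both Boar: Hunter 1 gets 6 (best alternative 1); Hunter 2 gets 11 (best alternative 8). Neither deviates — NE.
Both Stag: Hunter 1 gets 8 (best alternative 7); Hunter 2 gets 9 (best alternative 6). Neither deviates — NE.
(Stag, Boar) is not a NE: Hunter 1 would switch to Boar (6 > 1).
No other cell survives both best-response checks, so there are 2 pure NE.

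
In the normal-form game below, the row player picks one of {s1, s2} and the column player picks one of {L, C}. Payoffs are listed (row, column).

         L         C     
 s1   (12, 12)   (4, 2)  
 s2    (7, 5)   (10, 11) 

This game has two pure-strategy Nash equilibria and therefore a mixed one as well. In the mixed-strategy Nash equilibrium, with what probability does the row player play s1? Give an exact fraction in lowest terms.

3/8

The row player's mix p on s1 must make the column player indifferent between L and C.
The column player's payoff from L: 12p + 5(1−p). From C: 2p + 11(1−p).
Set equal: 10p = 6(1−p) → p = 6/16 = 3/8.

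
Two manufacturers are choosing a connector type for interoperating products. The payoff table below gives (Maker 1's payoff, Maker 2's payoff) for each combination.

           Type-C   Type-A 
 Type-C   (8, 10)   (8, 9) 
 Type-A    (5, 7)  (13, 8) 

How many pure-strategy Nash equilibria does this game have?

Both Type-C: Maker 1 gets 8 (best alternative 5); Maker 2 gets 10 (best alternative 9). Neither deviates — NE.
Both Type-A: Maker 1 gets 13 (best alternative 8); Maker 2 gets 8 (best alternative 7). Neither deviates — NE.
(Type-A, Type-C) is not a NE: Maker 1 would switch to Type-C (8 > 5).
No other cell survives both best-response checks, so there are 2 pure NE.

2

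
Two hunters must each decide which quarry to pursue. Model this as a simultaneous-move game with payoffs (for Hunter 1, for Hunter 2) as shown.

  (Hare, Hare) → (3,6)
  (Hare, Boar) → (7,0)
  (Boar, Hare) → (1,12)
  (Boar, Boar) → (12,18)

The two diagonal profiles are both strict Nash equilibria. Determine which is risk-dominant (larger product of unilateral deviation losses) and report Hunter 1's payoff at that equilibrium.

At both Hare: Hunter 1 loses 3 − 1 = 2 by deviating; Hunter 2 loses 6 − 0 = 6. Product = 2·6 = 12.
At both Boar: Hunter 1 loses 12 − 7 = 5 by deviating; Hunter 2 loses 18 − 12 = 6. Product = 5·6 = 30.
30 > 12, so both Boar is risk-dominant. Hunter 1's payoff there is 12.

12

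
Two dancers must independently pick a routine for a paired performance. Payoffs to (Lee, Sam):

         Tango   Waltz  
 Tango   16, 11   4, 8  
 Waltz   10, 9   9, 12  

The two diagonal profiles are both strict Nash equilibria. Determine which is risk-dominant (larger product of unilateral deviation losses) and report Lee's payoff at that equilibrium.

At both Tango: Lee loses 16 − 10 = 6 by deviating; Sam loses 11 − 8 = 3. Product = 6·3 = 18.
At both Waltz: Lee loses 9 − 4 = 5 by deviating; Sam loses 12 − 9 = 3. Product = 5·3 = 15.
18 > 15, so both Tango is risk-dominant. Lee's payoff there is 16.

16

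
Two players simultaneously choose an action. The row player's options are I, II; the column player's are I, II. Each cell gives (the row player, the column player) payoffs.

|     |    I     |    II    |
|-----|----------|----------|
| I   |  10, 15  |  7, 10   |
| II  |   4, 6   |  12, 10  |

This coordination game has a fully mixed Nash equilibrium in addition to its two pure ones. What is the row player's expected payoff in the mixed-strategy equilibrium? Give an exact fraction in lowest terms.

92/11

The column player mixes with probability q on I, chosen so the row player is indifferent: 10q + 7(1−q) = 4q + 12(1−q) gives q = 5/11.
The row player's expected payoff (from either row, since indifferent) is 10·5/11 + 7·6/11 = 92/11.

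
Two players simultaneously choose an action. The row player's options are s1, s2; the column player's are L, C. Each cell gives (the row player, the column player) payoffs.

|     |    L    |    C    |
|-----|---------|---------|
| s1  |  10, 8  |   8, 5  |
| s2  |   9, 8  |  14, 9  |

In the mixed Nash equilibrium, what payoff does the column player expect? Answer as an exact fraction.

The row player mixes with probability p on s1, chosen so the column player is indifferent: 8p + 8(1−p) = 5p + 9(1−p) gives p = 1/4.
The column player's expected payoff is 8·1/4 + 8·3/4 = 8.

8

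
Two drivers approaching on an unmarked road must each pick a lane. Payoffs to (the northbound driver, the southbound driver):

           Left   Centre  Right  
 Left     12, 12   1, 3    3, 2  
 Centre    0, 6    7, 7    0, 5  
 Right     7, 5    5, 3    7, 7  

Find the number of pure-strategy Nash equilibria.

3

Both Left: the northbound driver gets 12 (best alternative 7); the southbound driver gets 12 (best alternative 3). Neither deviates — NE.
Both Centre: the northbound driver gets 7 (best alternative 5); the southbound driver gets 7 (best alternative 6). Neither deviates — NE.
Both Right: the northbound driver gets 7 (best alternative 3); the southbound driver gets 7 (best alternative 5). Neither deviates — NE.
(Right, Centre) is not a NE: the northbound driver would switch to Centre (7 > 5).
No other cell survives both best-response checks, so there are 3 pure NE.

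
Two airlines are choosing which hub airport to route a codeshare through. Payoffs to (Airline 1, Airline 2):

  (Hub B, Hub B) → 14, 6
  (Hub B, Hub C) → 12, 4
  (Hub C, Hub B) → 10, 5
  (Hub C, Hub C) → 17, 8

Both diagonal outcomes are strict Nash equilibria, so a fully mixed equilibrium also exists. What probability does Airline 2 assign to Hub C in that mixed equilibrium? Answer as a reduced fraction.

Airline 2's mix q on Hub B must make Airline 1 indifferent between Hub B and Hub C.
Airline 1's payoff from Hub B: 14q + 12(1−q). From Hub C: 10q + 17(1−q).
Set equal: 4q = 5(1−q) → q = 5/9.
Probability on Hub C is 1 − 5/9 = 4/9.

4/9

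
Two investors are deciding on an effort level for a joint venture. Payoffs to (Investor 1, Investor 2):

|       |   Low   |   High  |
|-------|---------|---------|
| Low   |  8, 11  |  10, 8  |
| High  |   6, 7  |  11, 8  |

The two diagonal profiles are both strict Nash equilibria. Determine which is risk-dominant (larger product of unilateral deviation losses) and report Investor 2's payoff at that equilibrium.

At both Low: Investor 1 loses 8 − 6 = 2 by deviating; Investor 2 loses 11 − 8 = 3. Product = 2·3 = 6.
At both High: Investor 1 loses 11 − 10 = 1 by deviating; Investor 2 loses 8 − 7 = 1. Product = 1·1 = 1.
6 > 1, so both Low is risk-dominant. Investor 2's payoff there is 11.

11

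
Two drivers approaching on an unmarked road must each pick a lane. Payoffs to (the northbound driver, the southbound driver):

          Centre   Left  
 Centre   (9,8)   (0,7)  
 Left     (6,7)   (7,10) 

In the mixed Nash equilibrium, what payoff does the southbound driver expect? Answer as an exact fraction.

31/4

The northbound driver mixes with probability p on Centre, chosen so the southbound driver is indifferent: 8p + 7(1−p) = 7p + 10(1−p) gives p = 3/4.
The southbound driver's expected payoff is 8·3/4 + 7·1/4 = 31/4.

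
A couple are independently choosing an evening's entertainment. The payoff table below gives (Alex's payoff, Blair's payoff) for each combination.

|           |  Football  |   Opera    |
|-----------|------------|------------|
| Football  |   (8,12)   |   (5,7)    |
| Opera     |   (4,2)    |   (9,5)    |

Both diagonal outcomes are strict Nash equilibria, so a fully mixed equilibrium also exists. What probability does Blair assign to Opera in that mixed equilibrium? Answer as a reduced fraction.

1/2

Blair's mix q on Football must make Alex indifferent between Football and Opera.
Alex's payoff from Football: 8q + 5(1−q). From Opera: 4q + 9(1−q).
Set equal: 4q = 4(1−q) → q = 4/8 = 1/2.
Probability on Opera is 1 − 1/2 = 1/2.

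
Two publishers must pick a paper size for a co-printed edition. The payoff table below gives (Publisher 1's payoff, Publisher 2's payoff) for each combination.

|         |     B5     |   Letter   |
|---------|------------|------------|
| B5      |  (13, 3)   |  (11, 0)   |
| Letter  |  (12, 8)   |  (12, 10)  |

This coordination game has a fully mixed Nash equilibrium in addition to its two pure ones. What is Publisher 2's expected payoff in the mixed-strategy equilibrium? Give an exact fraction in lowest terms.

Publisher 1 mixes with probability p on B5, chosen so Publisher 2 is indifferent: 3p + 8(1−p) = 0p + 10(1−p) gives p = 2/5.
Publisher 2's expected payoff is 3·2/5 + 8·3/5 = 6.

6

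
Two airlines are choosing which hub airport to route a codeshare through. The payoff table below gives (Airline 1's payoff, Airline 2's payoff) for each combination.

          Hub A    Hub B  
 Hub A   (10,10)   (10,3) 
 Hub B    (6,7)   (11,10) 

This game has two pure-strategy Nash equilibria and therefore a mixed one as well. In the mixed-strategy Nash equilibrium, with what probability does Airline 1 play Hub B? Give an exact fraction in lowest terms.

7/10

Airline 1's mix p on Hub A must make Airline 2 indifferent between Hub A and Hub B.
Airline 2's payoff from Hub A: 10p + 7(1−p). From Hub B: 3p + 10(1−p).
Set equal: 7p = 3(1−p) → p = 3/10.
Probability on Hub B is 1 − 3/10 = 7/10.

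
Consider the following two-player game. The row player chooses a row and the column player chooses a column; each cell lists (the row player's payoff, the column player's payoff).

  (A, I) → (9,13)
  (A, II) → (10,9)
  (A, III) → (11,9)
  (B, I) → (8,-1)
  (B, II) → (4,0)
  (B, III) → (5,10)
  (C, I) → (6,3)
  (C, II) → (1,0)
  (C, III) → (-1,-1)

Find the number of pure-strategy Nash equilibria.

(A, I): the row player gets 9 (best alternative 8); the column player gets 13 (best alternative 9). Neither deviates — NE.
(C, III) is not a NE: the row player would switch to A (11 > -1).
No other cell survives both best-response checks, so there is 1 pure NE.

1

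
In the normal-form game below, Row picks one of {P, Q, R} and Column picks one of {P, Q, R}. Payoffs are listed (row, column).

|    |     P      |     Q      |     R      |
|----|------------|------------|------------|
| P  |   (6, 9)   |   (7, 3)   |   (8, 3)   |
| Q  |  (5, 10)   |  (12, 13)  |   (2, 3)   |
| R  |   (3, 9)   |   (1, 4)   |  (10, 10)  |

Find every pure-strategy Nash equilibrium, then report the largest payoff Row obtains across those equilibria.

12

Both P is a pure NE (Row: 6 ≥ 5; Column: 9 ≥ 3). Row gets 6.
Both Q is a pure NE (Row: 12 ≥ 7; Column: 13 ≥ 10). Row gets 12.
Both R is a pure NE (Row: 10 ≥ 8; Column: 10 ≥ 9). Row gets 10.
Every other cell has a profitable deviation for at least one player. Highest of {6, 12, 10} is 12.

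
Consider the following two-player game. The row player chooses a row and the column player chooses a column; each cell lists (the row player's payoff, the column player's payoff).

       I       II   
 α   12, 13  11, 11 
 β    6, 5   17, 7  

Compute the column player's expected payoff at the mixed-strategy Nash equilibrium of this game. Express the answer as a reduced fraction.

The row player mixes with probability p on α, chosen so the column player is indifferent: 13p + 5(1−p) = 11p + 7(1−p) gives p = 1/2.
The column player's expected payoff is 13·1/2 + 5·1/2 = 9.

9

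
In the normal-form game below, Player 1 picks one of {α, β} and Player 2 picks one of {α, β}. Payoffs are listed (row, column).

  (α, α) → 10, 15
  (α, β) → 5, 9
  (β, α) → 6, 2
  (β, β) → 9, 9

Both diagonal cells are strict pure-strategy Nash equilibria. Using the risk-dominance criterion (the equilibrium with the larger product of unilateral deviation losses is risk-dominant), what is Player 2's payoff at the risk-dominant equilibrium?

9

At both α: Player 1 loses 10 − 6 = 4 by deviating; Player 2 loses 15 − 9 = 6. Product = 4·6 = 24.
At both β: Player 1 loses 9 − 5 = 4 by deviating; Player 2 loses 9 − 2 = 7. Product = 4·7 = 28.
28 > 24, so both β is risk-dominant. Player 2's payoff there is 9.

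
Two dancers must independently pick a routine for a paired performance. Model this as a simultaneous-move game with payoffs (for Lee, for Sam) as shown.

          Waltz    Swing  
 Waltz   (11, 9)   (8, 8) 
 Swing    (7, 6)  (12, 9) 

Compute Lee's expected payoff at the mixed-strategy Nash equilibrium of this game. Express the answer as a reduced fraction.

Sam mixes with probability q on Waltz, chosen so Lee is indifferent: 11q + 8(1−q) = 7q + 12(1−q) gives q = 1/2.
Lee's expected payoff (from either row, since indifferent) is 11·1/2 + 8·1/2 = 19/2.

19/2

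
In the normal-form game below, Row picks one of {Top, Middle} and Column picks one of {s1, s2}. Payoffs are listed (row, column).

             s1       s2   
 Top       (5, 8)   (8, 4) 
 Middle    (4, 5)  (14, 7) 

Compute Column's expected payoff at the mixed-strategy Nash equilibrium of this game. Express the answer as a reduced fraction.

Row mixes with probability p on Top, chosen so Column is indifferent: 8p + 5(1−p) = 4p + 7(1−p) gives p = 1/3.
Column's expected payoff is 8·1/3 + 5·2/3 = 6.

6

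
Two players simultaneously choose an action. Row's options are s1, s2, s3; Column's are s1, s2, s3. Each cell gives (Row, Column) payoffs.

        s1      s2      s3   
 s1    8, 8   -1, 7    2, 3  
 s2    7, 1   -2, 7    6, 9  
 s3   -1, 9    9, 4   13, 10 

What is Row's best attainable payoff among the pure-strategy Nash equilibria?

13

Both s1 is a pure NE (Row: 8 ≥ 7; Column: 8 ≥ 7). Row gets 8.
Both s3 is a pure NE (Row: 13 ≥ 6; Column: 10 ≥ 9). Row gets 13.
Every other cell has a profitable deviation for at least one player. Highest of {8, 13} is 13.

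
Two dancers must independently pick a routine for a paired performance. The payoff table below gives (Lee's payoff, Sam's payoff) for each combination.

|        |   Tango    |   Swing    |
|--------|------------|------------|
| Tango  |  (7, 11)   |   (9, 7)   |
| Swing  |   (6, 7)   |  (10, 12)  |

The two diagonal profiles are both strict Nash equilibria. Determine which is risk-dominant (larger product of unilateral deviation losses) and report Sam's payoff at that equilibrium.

At both Tango: Lee loses 7 − 6 = 1 by deviating; Sam loses 11 − 7 = 4. Product = 1·4 = 4.
At both Swing: Lee loses 10 − 9 = 1 by deviating; Sam loses 12 − 7 = 5. Product = 1·5 = 5.
5 > 4, so both Swing is risk-dominant. Sam's payoff there is 12.

12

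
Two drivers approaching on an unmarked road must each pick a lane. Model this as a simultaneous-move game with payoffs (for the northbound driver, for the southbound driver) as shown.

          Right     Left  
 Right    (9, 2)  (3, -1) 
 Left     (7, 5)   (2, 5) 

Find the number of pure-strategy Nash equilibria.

1

Both Right: the northbound driver gets 9 (best alternative 7); the southbound driver gets 2 (best alternative -1). Neither deviates — NE.
Both Left is not a NE: the northbound driver would switch to Right (3 > 2).
No other cell survives both best-response checks, so there is 1 pure NE.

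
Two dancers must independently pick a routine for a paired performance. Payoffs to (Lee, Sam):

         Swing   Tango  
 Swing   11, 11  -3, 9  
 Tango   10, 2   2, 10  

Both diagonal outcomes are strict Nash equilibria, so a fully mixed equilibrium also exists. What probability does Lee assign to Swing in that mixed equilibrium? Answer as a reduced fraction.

Lee's mix p on Swing must make Sam indifferent between Swing and Tango.
Sam's payoff from Swing: 11p + 2(1−p). From Tango: 9p + 10(1−p).
Set equal: 2p = 8(1−p) → p = 8/10 = 4/5.

4/5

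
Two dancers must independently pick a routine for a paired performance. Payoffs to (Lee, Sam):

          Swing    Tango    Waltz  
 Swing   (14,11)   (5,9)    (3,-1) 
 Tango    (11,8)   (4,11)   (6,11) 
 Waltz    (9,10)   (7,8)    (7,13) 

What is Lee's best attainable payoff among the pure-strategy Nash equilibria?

14

Both Swing is a pure NE (Lee: 14 ≥ 11; Sam: 11 ≥ 9). Lee gets 14.
Both Waltz is a pure NE (Lee: 7 ≥ 6; Sam: 13 ≥ 10). Lee gets 7.
Every other cell has a profitable deviation for at least one player. Highest of {14, 7} is 14.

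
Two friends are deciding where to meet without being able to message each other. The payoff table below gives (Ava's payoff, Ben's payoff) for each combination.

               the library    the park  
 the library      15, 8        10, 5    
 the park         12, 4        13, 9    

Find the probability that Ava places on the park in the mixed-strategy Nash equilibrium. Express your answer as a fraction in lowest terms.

Ava's mix p on the library must make Ben indifferent between the library and the park.
Ben's payoff from the library: 8p + 4(1−p). From the park: 5p + 9(1−p).
Set equal: 3p = 5(1−p) → p = 5/8.
Probability on the park is 1 − 5/8 = 3/8.

3/8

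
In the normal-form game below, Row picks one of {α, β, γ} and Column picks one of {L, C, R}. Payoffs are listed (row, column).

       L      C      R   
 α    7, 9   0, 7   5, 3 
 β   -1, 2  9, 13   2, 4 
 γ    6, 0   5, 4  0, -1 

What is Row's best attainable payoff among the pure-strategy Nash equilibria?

9

(α, L) is a pure NE (Row: 7 ≥ 6; Column: 9 ≥ 7). Row gets 7.
(β, C) is a pure NE (Row: 9 ≥ 5; Column: 13 ≥ 4). Row gets 9.
Every other cell has a profitable deviation for at least one player. Highest of {7, 9} is 9.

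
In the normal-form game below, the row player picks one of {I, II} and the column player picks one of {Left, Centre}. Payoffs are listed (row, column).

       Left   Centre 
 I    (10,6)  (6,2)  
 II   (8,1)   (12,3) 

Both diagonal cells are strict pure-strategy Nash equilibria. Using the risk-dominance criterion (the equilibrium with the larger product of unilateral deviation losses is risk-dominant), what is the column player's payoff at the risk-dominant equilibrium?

At (I, Left): the row player loses 10 − 8 = 2 by deviating; the column player loses 6 − 2 = 4. Product = 2·4 = 8.
At (II, Centre): the row player loses 12 − 6 = 6 by deviating; the column player loses 3 − 1 = 2. Product = 6·2 = 12.
12 > 8, so (II, Centre) is risk-dominant. The column player's payoff there is 3.

3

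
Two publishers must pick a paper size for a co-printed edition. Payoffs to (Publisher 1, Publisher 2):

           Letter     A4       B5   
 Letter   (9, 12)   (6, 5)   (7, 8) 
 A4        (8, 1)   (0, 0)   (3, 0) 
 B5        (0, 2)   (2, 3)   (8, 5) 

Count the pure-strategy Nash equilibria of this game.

Both Letter: Publisher 1 gets 9 (best alternative 8); Publisher 2 gets 12 (best alternative 8). Neither deviates — NE.
Both B5: Publisher 1 gets 8 (best alternative 7); Publisher 2 gets 5 (best alternative 3). Neither deviates — NE.
Both A4 is not a NE: Publisher 1 would switch to Letter (6 > 0).
No other cell survives both best-response checks, so there are 2 pure NE.

2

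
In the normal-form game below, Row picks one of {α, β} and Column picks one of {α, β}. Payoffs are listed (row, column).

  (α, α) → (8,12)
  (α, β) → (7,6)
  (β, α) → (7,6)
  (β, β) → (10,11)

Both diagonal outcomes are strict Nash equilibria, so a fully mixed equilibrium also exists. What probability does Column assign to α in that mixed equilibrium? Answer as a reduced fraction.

Column's mix q on α must make Row indifferent between α and β.
Row's payoff from α: 8q + 7(1−q). From β: 7q + 10(1−q).
Set equal: 1q = 3(1−q) → q = 3/4.

3/4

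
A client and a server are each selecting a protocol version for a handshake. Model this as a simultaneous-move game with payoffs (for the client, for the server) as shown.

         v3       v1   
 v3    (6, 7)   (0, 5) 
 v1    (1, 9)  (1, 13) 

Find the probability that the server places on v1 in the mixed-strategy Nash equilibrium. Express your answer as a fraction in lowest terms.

The server's mix q on v3 must make the client indifferent between v3 and v1.
The client's payoff from v3: 6q + 0(1−q). From v1: 1q + 1(1−q).
Set equal: 5q = 1(1−q) → q = 1/6.
Probability on v1 is 1 − 1/6 = 5/6.

5/6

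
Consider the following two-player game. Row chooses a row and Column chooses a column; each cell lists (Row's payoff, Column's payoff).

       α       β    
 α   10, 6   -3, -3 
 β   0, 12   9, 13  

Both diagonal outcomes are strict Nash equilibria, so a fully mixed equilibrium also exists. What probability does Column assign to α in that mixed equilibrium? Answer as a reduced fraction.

Column's mix q on α must make Row indifferent between α and β.
Row's payoff from α: 10q + (-3)(1−q). From β: 0q + 9(1−q).
Set equal: 10q = 12(1−q) → q = 12/22 = 6/11.

6/11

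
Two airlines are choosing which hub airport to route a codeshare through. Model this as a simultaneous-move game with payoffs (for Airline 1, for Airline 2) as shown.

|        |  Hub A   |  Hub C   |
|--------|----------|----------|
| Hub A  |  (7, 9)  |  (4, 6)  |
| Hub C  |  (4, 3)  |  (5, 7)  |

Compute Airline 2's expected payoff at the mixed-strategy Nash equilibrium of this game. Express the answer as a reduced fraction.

45/7

Airline 1 mixes with probability p on Hub A, chosen so Airline 2 is indifferent: 9p + 3(1−p) = 6p + 7(1−p) gives p = 4/7.
Airline 2's expected payoff is 9·4/7 + 3·3/7 = 45/7.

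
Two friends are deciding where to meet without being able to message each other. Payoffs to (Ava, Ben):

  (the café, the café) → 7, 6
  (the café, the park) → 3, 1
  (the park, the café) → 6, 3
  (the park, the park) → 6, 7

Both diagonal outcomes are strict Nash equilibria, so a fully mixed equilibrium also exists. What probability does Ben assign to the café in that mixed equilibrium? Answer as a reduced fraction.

Ben's mix q on the café must make Ava indifferent between the café and the park.
Ava's payoff from the café: 7q + 3(1−q). From the park: 6q + 6(1−q).
Set equal: 1q = 3(1−q) → q = 3/4.

3/4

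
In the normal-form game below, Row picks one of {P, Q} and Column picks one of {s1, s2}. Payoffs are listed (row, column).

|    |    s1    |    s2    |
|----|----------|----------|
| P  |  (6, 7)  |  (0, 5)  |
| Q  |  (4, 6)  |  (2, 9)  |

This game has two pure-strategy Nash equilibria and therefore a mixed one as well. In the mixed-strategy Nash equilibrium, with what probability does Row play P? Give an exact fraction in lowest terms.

3/5

Row's mix p on P must make Column indifferent between s1 and s2.
Column's payoff from s1: 7p + 6(1−p). From s2: 5p + 9(1−p).
Set equal: 2p = 3(1−p) → p = 3/5.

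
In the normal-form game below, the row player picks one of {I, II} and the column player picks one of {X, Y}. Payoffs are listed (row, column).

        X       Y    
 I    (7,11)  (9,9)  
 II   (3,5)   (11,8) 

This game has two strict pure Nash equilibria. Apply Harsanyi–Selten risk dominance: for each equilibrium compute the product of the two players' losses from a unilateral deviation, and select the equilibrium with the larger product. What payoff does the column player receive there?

11

At (I, X): the row player loses 7 − 3 = 4 by deviating; the column player loses 11 − 9 = 2. Product = 4·2 = 8.
At (II, Y): the row player loses 11 − 9 = 2 by deviating; the column player loses 8 − 5 = 3. Product = 2·3 = 6.
8 > 6, so (I, X) is risk-dominant. The column player's payoff there is 11.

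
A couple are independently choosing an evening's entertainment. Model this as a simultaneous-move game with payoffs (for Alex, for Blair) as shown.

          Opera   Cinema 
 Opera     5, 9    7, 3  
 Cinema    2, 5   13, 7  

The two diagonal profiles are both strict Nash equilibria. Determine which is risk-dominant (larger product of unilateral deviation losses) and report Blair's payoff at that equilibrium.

At both Opera: Alex loses 5 − 2 = 3 by deviating; Blair loses 9 − 3 = 6. Product = 3·6 = 18.
At both Cinema: Alex loses 13 − 7 = 6 by deviating; Blair loses 7 − 5 = 2. Product = 6·2 = 12.
18 > 12, so both Opera is risk-dominant. Blair's payoff there is 9.

9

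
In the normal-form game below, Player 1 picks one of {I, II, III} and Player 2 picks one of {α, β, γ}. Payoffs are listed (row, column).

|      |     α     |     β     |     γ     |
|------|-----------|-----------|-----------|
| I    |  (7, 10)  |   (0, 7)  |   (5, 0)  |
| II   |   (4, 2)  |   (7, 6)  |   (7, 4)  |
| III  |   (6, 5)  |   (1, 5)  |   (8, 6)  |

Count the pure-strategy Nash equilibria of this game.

3

(I, α): Player 1 gets 7 (best alternative 6); Player 2 gets 10 (best alternative 7). Neither deviates — NE.
(II, β): Player 1 gets 7 (best alternative 1); Player 2 gets 6 (best alternative 4). Neither deviates — NE.
(III, γ): Player 1 gets 8 (best alternative 7); Player 2 gets 6 (best alternative 5). Neither deviates — NE.
(I, β) is not a NE: Player 1 would switch to II (7 > 0).
No other cell survives both best-response checks, so there are 3 pure NE.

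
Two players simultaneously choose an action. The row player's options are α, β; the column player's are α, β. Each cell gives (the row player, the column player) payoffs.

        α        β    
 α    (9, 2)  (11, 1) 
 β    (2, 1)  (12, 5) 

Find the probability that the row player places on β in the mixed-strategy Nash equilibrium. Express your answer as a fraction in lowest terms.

1/5

The row player's mix p on α must make the column player indifferent between α and β.
The column player's payoff from α: 2p + 1(1−p). From β: 1p + 5(1−p).
Set equal: 1p = 4(1−p) → p = 4/5.
Probability on β is 1 − 4/5 = 1/5.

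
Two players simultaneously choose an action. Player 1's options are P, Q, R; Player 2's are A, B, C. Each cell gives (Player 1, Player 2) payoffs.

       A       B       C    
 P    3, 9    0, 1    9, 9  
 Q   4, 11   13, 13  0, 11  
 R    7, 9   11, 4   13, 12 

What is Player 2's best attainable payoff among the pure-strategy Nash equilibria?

(Q, B) is a pure NE (Player 1: 13 ≥ 11; Player 2: 13 ≥ 11). Player 2 gets 13.
(R, C) is a pure NE (Player 1: 13 ≥ 9; Player 2: 12 ≥ 9). Player 2 gets 12.
Every other cell has a profitable deviation for at least one player. Highest of {13, 12} is 13.

13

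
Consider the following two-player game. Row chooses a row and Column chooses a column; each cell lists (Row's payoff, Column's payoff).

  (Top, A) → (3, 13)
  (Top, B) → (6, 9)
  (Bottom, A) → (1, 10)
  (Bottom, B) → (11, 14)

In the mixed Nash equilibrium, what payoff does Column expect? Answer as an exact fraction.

23/2

Row mixes with probability p on Top, chosen so Column is indifferent: 13p + 10(1−p) = 9p + 14(1−p) gives p = 1/2.
Column's expected payoff is 13·1/2 + 10·1/2 = 23/2.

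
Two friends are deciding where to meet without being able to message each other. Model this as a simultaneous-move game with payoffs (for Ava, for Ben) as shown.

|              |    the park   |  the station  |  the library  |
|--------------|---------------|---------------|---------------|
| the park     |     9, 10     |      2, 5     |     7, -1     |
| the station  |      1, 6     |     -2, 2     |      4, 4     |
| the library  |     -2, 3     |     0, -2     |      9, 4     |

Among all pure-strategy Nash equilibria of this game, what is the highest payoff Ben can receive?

10

Both the park is a pure NE (Ava: 9 ≥ 1; Ben: 10 ≥ 5). Ben gets 10.
Both the library is a pure NE (Ava: 9 ≥ 7; Ben: 4 ≥ 3). Ben gets 4.
Every other cell has a profitable deviation for at least one player. Highest of {10, 4} is 10.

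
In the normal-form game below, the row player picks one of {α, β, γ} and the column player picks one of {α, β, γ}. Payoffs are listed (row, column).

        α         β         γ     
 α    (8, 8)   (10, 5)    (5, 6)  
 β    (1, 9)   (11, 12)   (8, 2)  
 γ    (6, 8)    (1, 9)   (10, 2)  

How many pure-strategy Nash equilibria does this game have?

2

Both α: the row player gets 8 (best alternative 6); the column player gets 8 (best alternative 6). Neither deviates — NE.
Both β: the row player gets 11 (best alternative 10); the column player gets 12 (best alternative 9). Neither deviates — NE.
Both γ is not a NE: the column player would switch to β (9 > 2).
No other cell survives both best-response checks, so there are 2 pure NE.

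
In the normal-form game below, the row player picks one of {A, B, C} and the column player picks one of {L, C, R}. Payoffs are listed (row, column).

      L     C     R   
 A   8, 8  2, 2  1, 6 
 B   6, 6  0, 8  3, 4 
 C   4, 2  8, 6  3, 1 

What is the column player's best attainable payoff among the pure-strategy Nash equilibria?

(A, L) is a pure NE (the row player: 8 ≥ 6; the column player: 8 ≥ 6). The column player gets 8.
(C, C) is a pure NE (the row player: 8 ≥ 2; the column player: 6 ≥ 2). The column player gets 6.
Every other cell has a profitable deviation for at least one player. Highest of {8, 6} is 8.

8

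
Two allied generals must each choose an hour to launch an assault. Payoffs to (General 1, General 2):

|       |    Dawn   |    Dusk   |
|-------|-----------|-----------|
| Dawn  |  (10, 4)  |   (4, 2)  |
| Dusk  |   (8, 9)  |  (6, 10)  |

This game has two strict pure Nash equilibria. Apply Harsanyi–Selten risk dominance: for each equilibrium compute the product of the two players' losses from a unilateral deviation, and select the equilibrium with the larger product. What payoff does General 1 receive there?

10

At both Dawn: General 1 loses 10 − 8 = 2 by deviating; General 2 loses 4 − 2 = 2. Product = 2·2 = 4.
At both Dusk: General 1 loses 6 − 4 = 2 by deviating; General 2 loses 10 − 9 = 1. Product = 2·1 = 2.
4 > 2, so both Dawn is risk-dominant. General 1's payoff there is 10.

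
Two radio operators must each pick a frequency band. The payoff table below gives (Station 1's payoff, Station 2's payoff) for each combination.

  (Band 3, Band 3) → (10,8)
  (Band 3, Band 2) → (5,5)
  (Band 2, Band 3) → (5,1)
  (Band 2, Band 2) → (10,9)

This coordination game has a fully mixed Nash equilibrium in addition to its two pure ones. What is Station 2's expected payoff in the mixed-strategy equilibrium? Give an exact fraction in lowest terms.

67/11

Station 1 mixes with probability p on Band 3, chosen so Station 2 is indifferent: 8p + 1(1−p) = 5p + 9(1−p) gives p = 8/11.
Station 2's expected payoff is 8·8/11 + 1·3/11 = 67/11.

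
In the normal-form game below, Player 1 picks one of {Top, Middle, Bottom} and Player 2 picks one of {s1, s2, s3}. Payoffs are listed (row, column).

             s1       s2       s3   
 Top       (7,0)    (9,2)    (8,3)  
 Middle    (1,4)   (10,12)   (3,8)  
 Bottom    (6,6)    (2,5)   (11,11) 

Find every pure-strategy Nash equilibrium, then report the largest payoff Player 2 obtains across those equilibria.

(Middle, s2) is a pure NE (Player 1: 10 ≥ 9; Player 2: 12 ≥ 8). Player 2 gets 12.
(Bottom, s3) is a pure NE (Player 1: 11 ≥ 8; Player 2: 11 ≥ 6). Player 2 gets 11.
Every other cell has a profitable deviation for at least one player. Highest of {12, 11} is 12.

12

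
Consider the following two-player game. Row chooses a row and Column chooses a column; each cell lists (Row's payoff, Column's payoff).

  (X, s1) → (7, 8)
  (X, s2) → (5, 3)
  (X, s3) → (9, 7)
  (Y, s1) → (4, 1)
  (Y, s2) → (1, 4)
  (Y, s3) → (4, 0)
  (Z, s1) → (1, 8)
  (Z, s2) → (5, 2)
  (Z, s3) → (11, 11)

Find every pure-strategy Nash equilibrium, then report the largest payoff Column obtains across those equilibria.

11

(X, s1) is a pure NE (Row: 7 ≥ 4; Column: 8 ≥ 7). Column gets 8.
(Z, s3) is a pure NE (Row: 11 ≥ 9; Column: 11 ≥ 8). Column gets 11.
Every other cell has a profitable deviation for at least one player. Highest of {8, 11} is 11.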